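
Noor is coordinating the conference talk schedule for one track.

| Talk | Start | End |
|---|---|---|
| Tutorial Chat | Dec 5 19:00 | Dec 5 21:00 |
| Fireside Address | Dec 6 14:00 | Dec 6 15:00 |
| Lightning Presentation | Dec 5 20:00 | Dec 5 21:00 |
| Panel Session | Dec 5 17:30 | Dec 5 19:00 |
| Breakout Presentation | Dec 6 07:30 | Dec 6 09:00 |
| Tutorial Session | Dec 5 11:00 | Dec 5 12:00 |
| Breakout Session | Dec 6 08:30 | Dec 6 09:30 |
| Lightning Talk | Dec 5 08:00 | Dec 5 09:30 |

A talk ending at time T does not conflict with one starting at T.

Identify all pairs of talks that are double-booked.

Check each pair: they overlap iff neither finishes before the other starts.
Sorted by start: Lightning Talk, Tutorial Session, Panel Session, Tutorial Chat, Lightning Presentation, Breakout Presentation, Breakout Session, Fireside Address.
Tutorial Session starts after Lightning Talk ends, so nothing later overlaps Lightning Talk either.
Panel Session starts after Tutorial Session ends, so nothing later overlaps Tutorial Session either.
Tutorial Chat starts exactly when Panel Session ends (back-to-back, no overlap), so nothing later overlaps Panel Session either.
Lightning Presentation starts before Tutorial Chat ends → Tutorial Chat and Lightning Presentation overlap.
Breakout Presentation starts after Tutorial Chat ends, so nothing later overlaps Tutorial Chat either.
Breakout Presentation starts after Lightning Presentation ends, so nothing later overlaps Lightning Presentation either.
Breakout Session starts before Breakout Presentation ends → Breakout Presentation and Breakout Session overlap.
Fireside Address starts after Breakout Presentation ends.
Fireside Address starts after Breakout Session ends.

Breakout Presentation & Breakout Session, Lightning Presentation & Tutorial Chat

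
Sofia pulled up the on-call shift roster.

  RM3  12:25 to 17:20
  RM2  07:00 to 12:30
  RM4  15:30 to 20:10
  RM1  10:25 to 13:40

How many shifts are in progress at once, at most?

Walk through starts and ends in time order (an end at T is processed before a start at T):
07:00 start RM2 → 1
10:25 start RM1 → 2
12:25 start RM3 → 3
12:30 end RM2 → 2
13:40 end RM1 → 1
15:30 start RM4 → 2
17:20 end RM3 → 1
20:10 end RM4 → 0
Peak is 3, at 12:25 (RM1, RM2, RM3).

3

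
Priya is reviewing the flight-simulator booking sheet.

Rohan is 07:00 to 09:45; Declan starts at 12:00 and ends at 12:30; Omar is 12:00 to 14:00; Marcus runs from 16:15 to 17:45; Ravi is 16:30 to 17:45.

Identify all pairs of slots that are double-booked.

Sorted by start: Rohan, Omar, Declan, Marcus, Ravi.
Omar starts after Rohan ends, so Rohan has no further overlaps.
Declan starts before Omar ends → Omar and Declan overlap.
Marcus starts after Omar ends, so Omar has no further overlaps.
Marcus starts after Declan ends, so Declan has no further overlaps.
Ravi starts before Marcus ends → Marcus and Ravi overlap.

Declan & Omar, Marcus & Ravi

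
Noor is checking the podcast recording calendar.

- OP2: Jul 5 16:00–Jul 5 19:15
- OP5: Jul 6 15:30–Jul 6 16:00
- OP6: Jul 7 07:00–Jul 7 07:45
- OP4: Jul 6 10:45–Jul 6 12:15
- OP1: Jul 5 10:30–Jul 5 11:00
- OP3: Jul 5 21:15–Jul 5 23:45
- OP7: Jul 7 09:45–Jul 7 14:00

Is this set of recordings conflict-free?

Sorted by start: OP1, OP2, OP3, OP4, OP5, OP6, OP7.
OP2 starts after OP1 ends, so OP1 has no further overlaps.
OP3 starts after OP2 ends, so OP2 has no further overlaps.
OP4 starts after OP3 ends, so OP3 has no further overlaps.
OP5 starts after OP4 ends, so OP4 has no further overlaps.
OP6 starts after OP5 ends, so OP5 has no further overlaps.
OP7 starts after OP6 ends.
Every pair is clear; the schedule has no overlaps.

Yes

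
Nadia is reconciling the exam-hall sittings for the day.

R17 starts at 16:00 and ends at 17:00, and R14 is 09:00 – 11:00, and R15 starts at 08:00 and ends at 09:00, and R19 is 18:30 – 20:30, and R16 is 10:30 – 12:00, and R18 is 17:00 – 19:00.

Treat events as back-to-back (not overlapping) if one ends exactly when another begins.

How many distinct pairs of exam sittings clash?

2

Two intervals overlap when each starts before the other ends.
Sorted by start: R15, R14, R16, R17, R18, R19.
R14 starts exactly when R15 ends (back-to-back, no overlap) — done with R15.
R16 starts before R14 ends → R14 and R16 overlap.
R17 starts after R14 ends — done with R14.
R17 starts after R16 ends — done with R16.
R18 starts exactly when R17 ends (back-to-back, no overlap) — done with R17.
R19 starts before R18 ends → R18 and R19 overlap.
Overlapping pairs: R14 & R16, R18 & R19 — 2 in total.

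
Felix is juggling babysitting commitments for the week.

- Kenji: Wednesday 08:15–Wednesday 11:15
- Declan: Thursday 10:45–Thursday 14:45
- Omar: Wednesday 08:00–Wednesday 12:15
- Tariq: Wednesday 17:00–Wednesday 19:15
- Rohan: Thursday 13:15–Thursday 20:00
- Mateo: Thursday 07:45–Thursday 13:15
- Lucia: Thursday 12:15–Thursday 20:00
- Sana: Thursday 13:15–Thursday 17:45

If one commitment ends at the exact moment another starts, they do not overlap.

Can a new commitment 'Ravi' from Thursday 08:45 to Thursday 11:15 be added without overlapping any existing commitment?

No — it overlaps Declan, Mateo

Omar: ends Wednesday 12:15 at or before Ravi starts Thursday 08:45 → clear.
Kenji: ends Wednesday 11:15 at or before Ravi starts Thursday 08:45 → clear.
Tariq: ends Wednesday 19:15 at or before Ravi starts Thursday 08:45 → clear.
Mateo: starts Thursday 07:45 before Ravi ends Thursday 11:15, and ends Thursday 13:15 after Ravi starts Thursday 08:45 → overlap.
Declan: starts Thursday 10:45 before Ravi ends Thursday 11:15, and ends Thursday 14:45 after Ravi starts Thursday 08:45 → overlap.
Lucia: starts Thursday 12:15 at or after Ravi ends Thursday 11:15 → clear.
Rohan: starts Thursday 13:15 at or after Ravi ends Thursday 11:15 → clear.
Sana: starts Thursday 13:15 at or after Ravi ends Thursday 11:15 → clear.
Ravi overlaps Mateo, Declan.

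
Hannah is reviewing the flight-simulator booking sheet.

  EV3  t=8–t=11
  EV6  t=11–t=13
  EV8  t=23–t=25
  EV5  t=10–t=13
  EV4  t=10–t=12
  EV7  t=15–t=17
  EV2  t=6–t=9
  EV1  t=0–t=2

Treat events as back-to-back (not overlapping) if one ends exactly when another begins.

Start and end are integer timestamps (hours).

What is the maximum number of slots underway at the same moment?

3

Sort all start/end points and keep a running count:
t=0 start EV1 → 1
t=2 end EV1 → 0
t=6 start EV2 → 1
t=8 start EV3 → 2
t=9 end EV2 → 1
t=10 start EV4 → 2
t=10 start EV5 → 3
t=11 end EV3 → 2
t=11 start EV6 → 3
t=12 end EV4 → 2
t=13 end EV5 → 1
t=13 end EV6 → 0
t=15 start EV7 → 1
t=17 end EV7 → 0
t=23 start EV8 → 1
t=25 end EV8 → 0
Peak is 3, at t=10 (EV3, EV4, EV5).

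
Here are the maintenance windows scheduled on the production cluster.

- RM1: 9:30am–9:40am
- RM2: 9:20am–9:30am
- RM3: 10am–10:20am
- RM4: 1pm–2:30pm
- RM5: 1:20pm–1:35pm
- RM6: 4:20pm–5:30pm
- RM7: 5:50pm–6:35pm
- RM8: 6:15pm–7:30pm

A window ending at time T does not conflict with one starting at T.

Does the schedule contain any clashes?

Yes

Sorted by start: RM2, RM1, RM3, RM4, RM5, RM6, RM7, RM8.
RM1 starts exactly when RM2 ends (back-to-back, no overlap), so nothing later overlaps RM2 either.
RM3 starts after RM1 ends, so nothing later overlaps RM1 either.
RM4 starts after RM3 ends, so nothing later overlaps RM3 either.
RM5 starts before RM4 ends → RM4 and RM5 overlap.
That's a conflict, so the schedule is not conflict-free.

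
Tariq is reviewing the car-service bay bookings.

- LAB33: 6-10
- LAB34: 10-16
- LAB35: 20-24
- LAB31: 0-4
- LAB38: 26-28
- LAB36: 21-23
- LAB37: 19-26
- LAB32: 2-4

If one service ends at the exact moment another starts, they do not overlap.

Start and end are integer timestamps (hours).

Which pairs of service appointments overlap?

Two intervals overlap when each starts before the other ends.
Sorted by start: LAB31, LAB32, LAB33, LAB34, LAB37, LAB35, LAB36, LAB38.
LAB32 starts before LAB31 ends → LAB31 and LAB32 overlap.
LAB33 starts after LAB31 ends, so nothing later overlaps LAB31 either.
LAB33 starts after LAB32 ends, so nothing later overlaps LAB32 either.
LAB34 starts exactly when LAB33 ends (back-to-back, no overlap), so nothing later overlaps LAB33 either.
LAB37 starts after LAB34 ends, so nothing later overlaps LAB34 either.
LAB35 starts before LAB37 ends → LAB37 and LAB35 overlap.
LAB36 starts before LAB37 ends → LAB37 and LAB36 overlap.
LAB38 starts exactly when LAB37 ends (back-to-back, no overlap).
LAB36 starts before LAB35 ends → LAB35 and LAB36 overlap.
LAB38 starts after LAB35 ends.
LAB38 starts after LAB36 ends.

LAB31 & LAB32, LAB35 & LAB36, LAB35 & LAB37, LAB36 & LAB37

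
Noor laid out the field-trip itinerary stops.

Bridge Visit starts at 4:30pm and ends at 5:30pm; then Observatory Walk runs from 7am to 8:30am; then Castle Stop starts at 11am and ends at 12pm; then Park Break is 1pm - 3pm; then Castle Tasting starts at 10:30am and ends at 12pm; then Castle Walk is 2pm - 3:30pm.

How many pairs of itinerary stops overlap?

2

Sorted by start: Observatory Walk, Castle Tasting, Castle Stop, Park Break, Castle Walk, Bridge Visit.
Castle Tasting starts after Observatory Walk ends; Observatory Walk is clear from here.
Castle Stop starts before Castle Tasting ends → Castle Tasting and Castle Stop overlap.
Park Break starts after Castle Tasting ends; Castle Tasting is clear from here.
Park Break starts after Castle Stop ends; Castle Stop is clear from here.
Castle Walk starts before Park Break ends → Park Break and Castle Walk overlap.
Bridge Visit starts after Park Break ends.
Bridge Visit starts after Castle Walk ends.
Overlapping pairs: Castle Stop & Castle Tasting, Castle Walk & Park Break — 2 in total.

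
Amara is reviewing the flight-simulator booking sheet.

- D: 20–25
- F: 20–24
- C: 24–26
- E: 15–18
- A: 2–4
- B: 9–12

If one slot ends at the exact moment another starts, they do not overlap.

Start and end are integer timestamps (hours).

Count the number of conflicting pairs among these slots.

2

Check each pair: they overlap iff neither finishes before the other starts.
Sorted by start: A, B, E, D, F, C.
B starts after A ends; A is clear from here.
E starts after B ends; B is clear from here.
D starts after E ends; E is clear from here.
F starts before D ends → D and F overlap.
C starts before D ends → D and C overlap.
C starts exactly when F ends (back-to-back, no overlap).
Overlapping pairs: C & D, D & F — 2 in total.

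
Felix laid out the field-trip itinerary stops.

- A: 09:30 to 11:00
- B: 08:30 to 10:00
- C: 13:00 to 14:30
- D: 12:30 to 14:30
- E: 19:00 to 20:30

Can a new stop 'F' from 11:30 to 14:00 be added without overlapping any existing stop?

No — it overlaps C, D

B: ends 10:00 at or before F starts 11:30 → clear.
A: ends 11:00 at or before F starts 11:30 → clear.
D: starts 12:30 before F ends 14:00, and ends 14:30 after F starts 11:30 → overlap.
C: starts 13:00 before F ends 14:00, and ends 14:30 after F starts 11:30 → overlap.
E: starts 19:00 at or after F ends 14:00 → clear.
F overlaps C, D.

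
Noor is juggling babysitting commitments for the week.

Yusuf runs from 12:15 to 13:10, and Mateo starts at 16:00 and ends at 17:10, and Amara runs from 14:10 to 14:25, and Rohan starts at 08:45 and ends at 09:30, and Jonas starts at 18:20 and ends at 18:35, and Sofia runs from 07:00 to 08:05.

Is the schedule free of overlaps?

Sorted by start: Sofia, Rohan, Yusuf, Amara, Mateo, Jonas.
Rohan starts after Sofia ends; Sofia is clear from here.
Yusuf starts after Rohan ends; Rohan is clear from here.
Amara starts after Yusuf ends; Yusuf is clear from here.
Mateo starts after Amara ends; Amara is clear from here.
Jonas starts after Mateo ends.
Every pair is clear; the schedule has no overlaps.

Yes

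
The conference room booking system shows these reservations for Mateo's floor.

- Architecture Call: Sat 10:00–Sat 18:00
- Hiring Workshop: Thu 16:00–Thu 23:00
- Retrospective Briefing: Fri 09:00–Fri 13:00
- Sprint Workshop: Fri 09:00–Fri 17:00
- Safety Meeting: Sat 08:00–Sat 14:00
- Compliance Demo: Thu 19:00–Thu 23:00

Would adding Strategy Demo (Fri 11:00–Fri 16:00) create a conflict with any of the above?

Hiring Workshop: ends Thu 23:00 at or before Strategy Demo starts Fri 11:00 → clear.
Compliance Demo: ends Thu 23:00 at or before Strategy Demo starts Fri 11:00 → clear.
Retrospective Briefing: starts Fri 09:00 before Strategy Demo ends Fri 16:00, and ends Fri 13:00 after Strategy Demo starts Fri 11:00 → overlap.
Sprint Workshop: starts Fri 09:00 before Strategy Demo ends Fri 16:00, and ends Fri 17:00 after Strategy Demo starts Fri 11:00 → overlap.
Safety Meeting: starts Sat 08:00 at or after Strategy Demo ends Fri 16:00 → clear.
Architecture Call: starts Sat 10:00 at or after Strategy Demo ends Fri 16:00 → clear.
Strategy Demo overlaps Retrospective Briefing, Sprint Workshop.

Yes — it overlaps Retrospective Briefing, Sprint Workshop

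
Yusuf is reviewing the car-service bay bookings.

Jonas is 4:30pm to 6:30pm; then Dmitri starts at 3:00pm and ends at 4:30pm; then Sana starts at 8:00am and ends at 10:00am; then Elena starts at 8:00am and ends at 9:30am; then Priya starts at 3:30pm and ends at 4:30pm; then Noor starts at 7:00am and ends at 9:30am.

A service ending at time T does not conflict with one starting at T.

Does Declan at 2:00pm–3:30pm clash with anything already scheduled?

Yes — it overlaps Dmitri

Noor: ends 9:30am at or before Declan starts 2:00pm → clear.
Elena: ends 9:30am at or before Declan starts 2:00pm → clear.
Sana: ends 10:00am at or before Declan starts 2:00pm → clear.
Dmitri: starts 3:00pm before Declan ends 3:30pm, and ends 4:30pm after Declan starts 2:00pm → overlap.
Priya: starts 3:30pm at or after Declan ends 3:30pm → clear.
Jonas: starts 4:30pm at or after Declan ends 3:30pm → clear.
Declan overlaps Dmitri.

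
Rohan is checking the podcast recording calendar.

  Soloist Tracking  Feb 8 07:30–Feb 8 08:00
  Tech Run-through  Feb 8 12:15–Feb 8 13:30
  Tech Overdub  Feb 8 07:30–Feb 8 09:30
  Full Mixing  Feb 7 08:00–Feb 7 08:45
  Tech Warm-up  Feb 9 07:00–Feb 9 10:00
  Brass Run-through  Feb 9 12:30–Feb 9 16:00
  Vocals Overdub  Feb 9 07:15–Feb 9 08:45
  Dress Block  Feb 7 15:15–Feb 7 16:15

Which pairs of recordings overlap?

Sorted by start: Full Mixing, Dress Block, Tech Overdub, Soloist Tracking, Tech Run-through, Tech Warm-up, Vocals Overdub, Brass Run-through.
Dress Block starts after Full Mixing ends, so nothing later overlaps Full Mixing either.
Tech Overdub starts after Dress Block ends, so nothing later overlaps Dress Block either.
Soloist Tracking starts before Tech Overdub ends → Tech Overdub and Soloist Tracking overlap.
Tech Run-through starts after Tech Overdub ends, so nothing later overlaps Tech Overdub either.
Tech Run-through starts after Soloist Tracking ends, so nothing later overlaps Soloist Tracking either.
Tech Warm-up starts after Tech Run-through ends, so nothing later overlaps Tech Run-through either.
Vocals Overdub starts before Tech Warm-up ends → Tech Warm-up and Vocals Overdub overlap.
Brass Run-through starts after Tech Warm-up ends.
Brass Run-through starts after Vocals Overdub ends.

Soloist Tracking & Tech Overdub, Tech Warm-up & Vocals Overdub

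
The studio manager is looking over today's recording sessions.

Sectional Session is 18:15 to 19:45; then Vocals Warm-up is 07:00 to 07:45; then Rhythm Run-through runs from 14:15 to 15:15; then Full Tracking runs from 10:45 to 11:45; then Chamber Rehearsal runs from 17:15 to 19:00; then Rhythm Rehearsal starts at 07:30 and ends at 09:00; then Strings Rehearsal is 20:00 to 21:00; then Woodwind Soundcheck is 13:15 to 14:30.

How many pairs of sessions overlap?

3

Sorted by start: Vocals Warm-up, Rhythm Rehearsal, Full Tracking, Woodwind Soundcheck, Rhythm Run-through, Chamber Rehearsal, Sectional Session, Strings Rehearsal.
Rhythm Rehearsal starts before Vocals Warm-up ends → Vocals Warm-up and Rhythm Rehearsal overlap.
Full Tracking starts after Vocals Warm-up ends — done with Vocals Warm-up.
Full Tracking starts after Rhythm Rehearsal ends — done with Rhythm Rehearsal.
Woodwind Soundcheck starts after Full Tracking ends — done with Full Tracking.
Rhythm Run-through starts before Woodwind Soundcheck ends → Woodwind Soundcheck and Rhythm Run-through overlap.
Chamber Rehearsal starts after Woodwind Soundcheck ends — done with Woodwind Soundcheck.
Chamber Rehearsal starts after Rhythm Run-through ends — done with Rhythm Run-through.
Sectional Session starts before Chamber Rehearsal ends → Chamber Rehearsal and Sectional Session overlap.
Strings Rehearsal starts after Chamber Rehearsal ends.
Strings Rehearsal starts after Sectional Session ends.
Overlapping pairs: Chamber Rehearsal & Sectional Session, Rhythm Rehearsal & Vocals Warm-up, Rhythm Run-through & Woodwind Soundcheck — 3 in total.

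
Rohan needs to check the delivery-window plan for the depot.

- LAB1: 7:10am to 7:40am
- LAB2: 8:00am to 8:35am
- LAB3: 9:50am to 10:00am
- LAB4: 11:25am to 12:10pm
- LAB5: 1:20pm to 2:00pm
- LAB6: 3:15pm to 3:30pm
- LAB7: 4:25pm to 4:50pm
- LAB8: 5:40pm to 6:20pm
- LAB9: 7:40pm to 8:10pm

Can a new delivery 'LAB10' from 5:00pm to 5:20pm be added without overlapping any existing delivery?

LAB1: ends 7:40am at or before LAB10 starts 5:00pm → clear.
LAB2: ends 8:35am at or before LAB10 starts 5:00pm → clear.
LAB3: ends 10:00am at or before LAB10 starts 5:00pm → clear.
LAB4: ends 12:10pm at or before LAB10 starts 5:00pm → clear.
LAB5: ends 2:00pm at or before LAB10 starts 5:00pm → clear.
LAB6: ends 3:30pm at or before LAB10 starts 5:00pm → clear.
LAB7: ends 4:50pm at or before LAB10 starts 5:00pm → clear.
LAB8: starts 5:40pm at or after LAB10 ends 5:20pm → clear.
LAB9: starts 7:40pm at or after LAB10 ends 5:20pm → clear.

Yes — the slot is free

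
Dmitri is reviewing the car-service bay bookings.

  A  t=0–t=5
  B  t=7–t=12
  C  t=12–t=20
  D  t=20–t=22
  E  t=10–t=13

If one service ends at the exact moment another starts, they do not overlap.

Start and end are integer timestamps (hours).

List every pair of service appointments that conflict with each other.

B & E, C & E

Sorted by start: A, B, E, C, D.
B starts after A ends — done with A.
E starts before B ends → B and E overlap.
C starts exactly when B ends (back-to-back, no overlap) — done with B.
C starts before E ends → E and C overlap.
D starts after E ends.
D starts exactly when C ends (back-to-back, no overlap).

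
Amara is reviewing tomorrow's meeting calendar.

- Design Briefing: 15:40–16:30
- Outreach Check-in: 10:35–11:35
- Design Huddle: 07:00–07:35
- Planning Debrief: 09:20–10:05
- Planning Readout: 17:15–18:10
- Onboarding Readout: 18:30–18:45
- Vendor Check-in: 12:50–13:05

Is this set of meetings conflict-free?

Sorted by start: Design Huddle, Planning Debrief, Outreach Check-in, Vendor Check-in, Design Briefing, Planning Readout, Onboarding Readout.
Planning Debrief starts after Design Huddle ends; Design Huddle is clear from here.
Outreach Check-in starts after Planning Debrief ends; Planning Debrief is clear from here.
Vendor Check-in starts after Outreach Check-in ends; Outreach Check-in is clear from here.
Design Briefing starts after Vendor Check-in ends; Vendor Check-in is clear from here.
Planning Readout starts after Design Briefing ends; Design Briefing is clear from here.
Onboarding Readout starts after Planning Readout ends.
Every pair is clear; the schedule has no overlaps.

Yes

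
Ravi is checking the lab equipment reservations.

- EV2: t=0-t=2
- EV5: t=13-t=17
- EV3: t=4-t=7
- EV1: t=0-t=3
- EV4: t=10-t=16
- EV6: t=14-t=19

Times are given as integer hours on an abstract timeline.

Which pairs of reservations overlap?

EV1 & EV2, EV4 & EV5, EV4 & EV6, EV5 & EV6

Sorted by start: EV1, EV2, EV3, EV4, EV5, EV6.
EV2 starts before EV1 ends → EV1 and EV2 overlap.
EV3 starts after EV1 ends — done with EV1.
EV3 starts after EV2 ends — done with EV2.
EV4 starts after EV3 ends — done with EV3.
EV5 starts before EV4 ends → EV4 and EV5 overlap.
EV6 starts before EV4 ends → EV4 and EV6 overlap.
EV6 starts before EV5 ends → EV5 and EV6 overlap.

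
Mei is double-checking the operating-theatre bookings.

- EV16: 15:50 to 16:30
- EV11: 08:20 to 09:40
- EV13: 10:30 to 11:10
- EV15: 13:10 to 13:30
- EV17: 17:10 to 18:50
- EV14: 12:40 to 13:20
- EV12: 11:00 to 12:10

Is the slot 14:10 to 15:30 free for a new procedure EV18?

Yes — the slot is free

EV11: ends 09:40 at or before EV18 starts 14:10 → clear.
EV13: ends 11:10 at or before EV18 starts 14:10 → clear.
EV12: ends 12:10 at or before EV18 starts 14:10 → clear.
EV14: ends 13:20 at or before EV18 starts 14:10 → clear.
EV15: ends 13:30 at or before EV18 starts 14:10 → clear.
EV16: starts 15:50 at or after EV18 ends 15:30 → clear.
EV17: starts 17:10 at or after EV18 ends 15:30 → clear.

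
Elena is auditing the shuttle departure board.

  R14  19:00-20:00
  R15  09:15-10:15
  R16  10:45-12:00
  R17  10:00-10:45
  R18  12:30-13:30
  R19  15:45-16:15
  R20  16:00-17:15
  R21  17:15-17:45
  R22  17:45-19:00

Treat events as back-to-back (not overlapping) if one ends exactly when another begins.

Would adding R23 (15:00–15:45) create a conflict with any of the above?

R15: ends 10:15 at or before R23 starts 15:00 → clear.
R17: ends 10:45 at or before R23 starts 15:00 → clear.
R16: ends 12:00 at or before R23 starts 15:00 → clear.
R18: ends 13:30 at or before R23 starts 15:00 → clear.
R19: starts 15:45 at or after R23 ends 15:45 → clear.
R20: starts 16:00 at or after R23 ends 15:45 → clear.
R21: starts 17:15 at or after R23 ends 15:45 → clear.
R22: starts 17:45 at or after R23 ends 15:45 → clear.
R14: starts 19:00 at or after R23 ends 15:45 → clear.

No — it doesn't clash with anything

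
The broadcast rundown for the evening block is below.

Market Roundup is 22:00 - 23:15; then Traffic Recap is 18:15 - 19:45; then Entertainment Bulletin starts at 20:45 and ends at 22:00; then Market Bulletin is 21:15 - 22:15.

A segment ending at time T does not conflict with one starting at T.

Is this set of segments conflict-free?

No

Two intervals overlap when each starts before the other ends.
Sorted by start: Traffic Recap, Entertainment Bulletin, Market Bulletin, Market Roundup.
Entertainment Bulletin starts after Traffic Recap ends, so Traffic Recap has no further overlaps.
Market Bulletin starts before Entertainment Bulletin ends → Entertainment Bulletin and Market Bulletin overlap.
That's a conflict, so the schedule is not conflict-free.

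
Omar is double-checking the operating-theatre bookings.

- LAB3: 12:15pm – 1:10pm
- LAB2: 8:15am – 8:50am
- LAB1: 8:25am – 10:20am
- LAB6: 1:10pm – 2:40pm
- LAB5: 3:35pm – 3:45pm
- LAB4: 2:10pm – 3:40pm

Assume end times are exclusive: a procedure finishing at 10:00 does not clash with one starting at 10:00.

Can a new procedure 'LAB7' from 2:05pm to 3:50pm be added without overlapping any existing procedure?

No — it overlaps LAB4, LAB5, LAB6

LAB2: ends 8:50am at or before LAB7 starts 2:05pm → clear.
LAB1: ends 10:20am at or before LAB7 starts 2:05pm → clear.
LAB3: ends 1:10pm at or before LAB7 starts 2:05pm → clear.
LAB6: starts 1:10pm before LAB7 ends 3:50pm, and ends 2:40pm after LAB7 starts 2:05pm → overlap.
LAB4: starts 2:10pm before LAB7 ends 3:50pm, and ends 3:40pm after LAB7 starts 2:05pm → overlap.
LAB5: starts 3:35pm before LAB7 ends 3:50pm, and ends 3:45pm after LAB7 starts 2:05pm → overlap.
LAB7 overlaps LAB4, LAB5, LAB6.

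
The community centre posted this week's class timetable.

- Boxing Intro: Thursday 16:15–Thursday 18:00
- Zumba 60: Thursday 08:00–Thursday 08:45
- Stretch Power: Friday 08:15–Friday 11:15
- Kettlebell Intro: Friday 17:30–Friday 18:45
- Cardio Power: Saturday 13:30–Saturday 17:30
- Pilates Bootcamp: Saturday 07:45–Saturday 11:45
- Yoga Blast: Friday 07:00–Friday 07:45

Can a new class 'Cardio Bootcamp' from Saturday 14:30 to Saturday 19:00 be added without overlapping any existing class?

No — it overlaps Cardio Power

Zumba 60: ends Thursday 08:45 at or before Cardio Bootcamp starts Saturday 14:30 → clear.
Boxing Intro: ends Thursday 18:00 at or before Cardio Bootcamp starts Saturday 14:30 → clear.
Yoga Blast: ends Friday 07:45 at or before Cardio Bootcamp starts Saturday 14:30 → clear.
Stretch Power: ends Friday 11:15 at or before Cardio Bootcamp starts Saturday 14:30 → clear.
Kettlebell Intro: ends Friday 18:45 at or before Cardio Bootcamp starts Saturday 14:30 → clear.
Pilates Bootcamp: ends Saturday 11:45 at or before Cardio Bootcamp starts Saturday 14:30 → clear.
Cardio Power: starts Saturday 13:30 before Cardio Bootcamp ends Saturday 19:00, and ends Saturday 17:30 after Cardio Bootcamp starts Saturday 14:30 → overlap.
Cardio Bootcamp overlaps Cardio Power.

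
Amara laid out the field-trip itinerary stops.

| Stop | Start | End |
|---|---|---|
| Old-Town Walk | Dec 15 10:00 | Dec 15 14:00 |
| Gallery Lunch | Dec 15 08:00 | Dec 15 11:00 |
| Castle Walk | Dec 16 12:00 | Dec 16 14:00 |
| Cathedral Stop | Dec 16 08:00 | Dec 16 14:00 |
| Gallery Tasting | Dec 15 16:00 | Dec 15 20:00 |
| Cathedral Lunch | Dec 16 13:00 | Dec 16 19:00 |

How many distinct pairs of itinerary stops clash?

4

Sorted by start: Gallery Lunch, Old-Town Walk, Gallery Tasting, Cathedral Stop, Castle Walk, Cathedral Lunch.
Old-Town Walk starts before Gallery Lunch ends → Gallery Lunch and Old-Town Walk overlap.
Gallery Tasting starts after Gallery Lunch ends — done with Gallery Lunch.
Gallery Tasting starts after Old-Town Walk ends — done with Old-Town Walk.
Cathedral Stop starts after Gallery Tasting ends — done with Gallery Tasting.
Castle Walk starts before Cathedral Stop ends → Cathedral Stop and Castle Walk overlap.
Cathedral Lunch starts before Cathedral Stop ends → Cathedral Stop and Cathedral Lunch overlap.
Cathedral Lunch starts before Castle Walk ends → Castle Walk and Cathedral Lunch overlap.
Overlapping pairs: Castle Walk & Cathedral Lunch, Castle Walk & Cathedral Stop, Cathedral Lunch & Cathedral Stop, Gallery Lunch & Old-Town Walk — 4 in total.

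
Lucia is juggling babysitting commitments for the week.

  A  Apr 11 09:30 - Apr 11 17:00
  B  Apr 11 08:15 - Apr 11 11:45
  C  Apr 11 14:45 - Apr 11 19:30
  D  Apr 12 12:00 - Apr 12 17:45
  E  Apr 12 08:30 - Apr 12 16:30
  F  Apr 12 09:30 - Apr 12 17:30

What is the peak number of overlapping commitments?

3

Sweep the timeline, counting +1 at each start and −1 at each end (ends before starts at a tie):
Apr 11 08:15 start B → 1
Apr 11 09:30 start A → 2
Apr 11 11:45 end B → 1
Apr 11 14:45 start C → 2
Apr 11 17:00 end A → 1
Apr 11 19:30 end C → 0
Apr 12 08:30 start E → 1
Apr 12 09:30 start F → 2
Apr 12 12:00 start D → 3
Apr 12 16:30 end E → 2
Apr 12 17:30 end F → 1
Apr 12 17:45 end D → 0
Peak is 3, at Apr 12 12:00 (D, E, F).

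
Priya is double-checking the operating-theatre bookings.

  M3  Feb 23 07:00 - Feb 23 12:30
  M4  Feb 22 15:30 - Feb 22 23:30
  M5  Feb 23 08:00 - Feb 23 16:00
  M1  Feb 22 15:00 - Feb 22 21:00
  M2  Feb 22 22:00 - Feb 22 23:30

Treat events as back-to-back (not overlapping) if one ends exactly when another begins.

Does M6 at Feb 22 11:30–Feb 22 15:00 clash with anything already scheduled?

M1: starts Feb 22 15:00 at or after M6 ends Feb 22 15:00 → clear.
M4: starts Feb 22 15:30 at or after M6 ends Feb 22 15:00 → clear.
M2: starts Feb 22 22:00 at or after M6 ends Feb 22 15:00 → clear.
M3: starts Feb 23 07:00 at or after M6 ends Feb 22 15:00 → clear.
M5: starts Feb 23 08:00 at or after M6 ends Feb 22 15:00 → clear.

No — it doesn't clash with anything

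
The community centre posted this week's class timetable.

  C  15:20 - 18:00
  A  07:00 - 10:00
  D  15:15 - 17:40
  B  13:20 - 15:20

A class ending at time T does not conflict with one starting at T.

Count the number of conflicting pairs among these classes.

2

Sorted by start: A, B, D, C.
B starts after A ends — done with A.
D starts before B ends → B and D overlap.
C starts exactly when B ends (back-to-back, no overlap).
C starts before D ends → D and C overlap.
Overlapping pairs: B & D, C & D — 2 in total.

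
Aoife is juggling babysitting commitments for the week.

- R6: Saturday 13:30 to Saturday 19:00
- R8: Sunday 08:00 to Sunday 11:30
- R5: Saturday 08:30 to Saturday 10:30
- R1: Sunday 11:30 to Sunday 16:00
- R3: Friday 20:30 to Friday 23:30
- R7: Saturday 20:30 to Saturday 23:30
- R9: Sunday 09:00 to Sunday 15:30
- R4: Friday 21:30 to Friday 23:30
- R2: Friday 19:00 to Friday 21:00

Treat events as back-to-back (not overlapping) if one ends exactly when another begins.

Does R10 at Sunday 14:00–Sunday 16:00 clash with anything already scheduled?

R2: ends Friday 21:00 at or before R10 starts Sunday 14:00 → clear.
R3: ends Friday 23:30 at or before R10 starts Sunday 14:00 → clear.
R4: ends Friday 23:30 at or before R10 starts Sunday 14:00 → clear.
R5: ends Saturday 10:30 at or before R10 starts Sunday 14:00 → clear.
R6: ends Saturday 19:00 at or before R10 starts Sunday 14:00 → clear.
R7: ends Saturday 23:30 at or before R10 starts Sunday 14:00 → clear.
R8: ends Sunday 11:30 at or before R10 starts Sunday 14:00 → clear.
R9: starts Sunday 09:00 before R10 ends Sunday 16:00, and ends Sunday 15:30 after R10 starts Sunday 14:00 → overlap.
R1: starts Sunday 11:30 before R10 ends Sunday 16:00, and ends Sunday 16:00 after R10 starts Sunday 14:00 → overlap.
R10 overlaps R1, R9.

Yes — it overlaps R1, R9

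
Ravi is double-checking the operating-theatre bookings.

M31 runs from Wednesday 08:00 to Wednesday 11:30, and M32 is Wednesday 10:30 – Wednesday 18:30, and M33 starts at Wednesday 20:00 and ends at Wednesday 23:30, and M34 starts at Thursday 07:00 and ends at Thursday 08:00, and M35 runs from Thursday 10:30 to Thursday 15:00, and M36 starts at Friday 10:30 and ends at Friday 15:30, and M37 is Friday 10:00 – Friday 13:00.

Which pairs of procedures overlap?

Sorted by start: M31, M32, M33, M34, M35, M37, M36.
M32 starts before M31 ends → M31 and M32 overlap.
M33 starts after M31 ends, so nothing later overlaps M31 either.
M33 starts after M32 ends, so nothing later overlaps M32 either.
M34 starts after M33 ends, so nothing later overlaps M33 either.
M35 starts after M34 ends, so nothing later overlaps M34 either.
M37 starts after M35 ends, so nothing later overlaps M35 either.
M36 starts before M37 ends → M37 and M36 overlap.

M31 & M32, M36 & M37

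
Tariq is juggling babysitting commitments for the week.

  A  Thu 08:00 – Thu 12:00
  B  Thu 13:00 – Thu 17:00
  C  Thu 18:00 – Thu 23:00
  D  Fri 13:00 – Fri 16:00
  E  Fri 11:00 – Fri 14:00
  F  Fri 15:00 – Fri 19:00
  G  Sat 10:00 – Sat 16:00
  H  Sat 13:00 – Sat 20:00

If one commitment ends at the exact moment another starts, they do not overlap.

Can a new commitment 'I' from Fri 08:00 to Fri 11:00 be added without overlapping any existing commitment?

Yes — the slot is free

A: ends Thu 12:00 at or before I starts Fri 08:00 → clear.
B: ends Thu 17:00 at or before I starts Fri 08:00 → clear.
C: ends Thu 23:00 at or before I starts Fri 08:00 → clear.
E: starts Fri 11:00 at or after I ends Fri 11:00 → clear.
D: starts Fri 13:00 at or after I ends Fri 11:00 → clear.
F: starts Fri 15:00 at or after I ends Fri 11:00 → clear.
G: starts Sat 10:00 at or after I ends Fri 11:00 → clear.
H: starts Sat 13:00 at or after I ends Fri 11:00 → clear.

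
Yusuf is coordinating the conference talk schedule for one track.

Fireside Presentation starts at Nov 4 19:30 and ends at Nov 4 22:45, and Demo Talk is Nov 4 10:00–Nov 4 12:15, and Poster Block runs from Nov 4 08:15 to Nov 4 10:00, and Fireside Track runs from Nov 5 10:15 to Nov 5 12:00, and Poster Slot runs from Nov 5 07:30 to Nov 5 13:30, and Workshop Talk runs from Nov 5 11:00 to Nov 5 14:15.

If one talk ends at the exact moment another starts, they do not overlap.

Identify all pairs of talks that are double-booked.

Check each pair: they overlap iff neither finishes before the other starts.
Sorted by start: Poster Block, Demo Talk, Fireside Presentation, Poster Slot, Fireside Track, Workshop Talk.
Demo Talk starts exactly when Poster Block ends (back-to-back, no overlap) — done with Poster Block.
Fireside Presentation starts after Demo Talk ends — done with Demo Talk.
Poster Slot starts after Fireside Presentation ends — done with Fireside Presentation.
Fireside Track starts before Poster Slot ends → Poster Slot and Fireside Track overlap.
Workshop Talk starts before Poster Slot ends → Poster Slot and Workshop Talk overlap.
Workshop Talk starts before Fireside Track ends → Fireside Track and Workshop Talk overlap.

Fireside Track & Poster Slot, Fireside Track & Workshop Talk, Poster Slot & Workshop Talk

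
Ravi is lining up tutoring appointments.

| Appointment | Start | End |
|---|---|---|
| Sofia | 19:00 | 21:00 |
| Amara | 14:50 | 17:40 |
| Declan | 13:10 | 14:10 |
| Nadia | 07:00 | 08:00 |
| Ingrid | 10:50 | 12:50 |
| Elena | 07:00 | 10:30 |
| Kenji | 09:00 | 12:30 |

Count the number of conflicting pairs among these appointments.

3

Sorted by start: Elena, Nadia, Kenji, Ingrid, Declan, Amara, Sofia.
Nadia starts before Elena ends → Elena and Nadia overlap.
Kenji starts before Elena ends → Elena and Kenji overlap.
Ingrid starts after Elena ends, so nothing later overlaps Elena either.
Kenji starts after Nadia ends, so nothing later overlaps Nadia either.
Ingrid starts before Kenji ends → Kenji and Ingrid overlap.
Declan starts after Kenji ends, so nothing later overlaps Kenji either.
Declan starts after Ingrid ends, so nothing later overlaps Ingrid either.
Amara starts after Declan ends, so nothing later overlaps Declan either.
Sofia starts after Amara ends.
Overlapping pairs: Elena & Kenji, Elena & Nadia, Ingrid & Kenji — 3 in total.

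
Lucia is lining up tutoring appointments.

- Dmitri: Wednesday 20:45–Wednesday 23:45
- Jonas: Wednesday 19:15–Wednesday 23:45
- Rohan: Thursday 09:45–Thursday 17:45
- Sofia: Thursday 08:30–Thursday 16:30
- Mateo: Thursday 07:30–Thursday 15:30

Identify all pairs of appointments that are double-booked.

Sorted by start: Jonas, Dmitri, Mateo, Sofia, Rohan.
Dmitri starts before Jonas ends → Jonas and Dmitri overlap.
Mateo starts after Jonas ends, so Jonas has no further overlaps.
Mateo starts after Dmitri ends, so Dmitri has no further overlaps.
Sofia starts before Mateo ends → Mateo and Sofia overlap.
Rohan starts before Mateo ends → Mateo and Rohan overlap.
Rohan starts before Sofia ends → Sofia and Rohan overlap.

Dmitri & Jonas, Mateo & Rohan, Mateo & Sofia, Rohan & Sofia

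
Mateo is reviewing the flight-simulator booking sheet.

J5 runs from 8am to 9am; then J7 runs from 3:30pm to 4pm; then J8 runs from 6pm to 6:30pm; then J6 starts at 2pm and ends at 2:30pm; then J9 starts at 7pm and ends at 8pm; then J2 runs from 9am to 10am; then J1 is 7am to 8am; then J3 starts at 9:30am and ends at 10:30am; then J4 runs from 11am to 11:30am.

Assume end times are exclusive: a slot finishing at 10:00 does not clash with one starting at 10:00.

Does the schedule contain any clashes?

Check each pair: they overlap iff neither finishes before the other starts.
Sorted by start: J1, J5, J2, J3, J4, J6, J7, J8, J9.
J5 starts exactly when J1 ends (back-to-back, no overlap); J1 is clear from here.
J2 starts exactly when J5 ends (back-to-back, no overlap); J5 is clear from here.
J3 starts before J2 ends → J2 and J3 overlap.
That's a conflict, so the schedule is not conflict-free.

Yes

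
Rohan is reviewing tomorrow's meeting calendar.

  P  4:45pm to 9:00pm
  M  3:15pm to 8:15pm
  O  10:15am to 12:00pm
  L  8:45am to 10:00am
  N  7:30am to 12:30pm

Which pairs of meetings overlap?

L & N, M & P, N & O

Sorted by start: N, L, O, M, P.
L starts before N ends → N and L overlap.
O starts before N ends → N and O overlap.
M starts after N ends — done with N.
O starts after L ends — done with L.
M starts after O ends — done with O.
P starts before M ends → M and P overlap.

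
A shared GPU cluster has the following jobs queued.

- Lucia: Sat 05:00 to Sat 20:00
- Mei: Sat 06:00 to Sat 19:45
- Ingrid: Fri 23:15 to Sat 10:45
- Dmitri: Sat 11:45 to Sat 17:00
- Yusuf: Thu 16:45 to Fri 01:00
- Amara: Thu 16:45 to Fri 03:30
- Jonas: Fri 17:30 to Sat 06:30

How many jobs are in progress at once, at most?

Sweep the timeline, counting +1 at each start and −1 at each end (ends before starts at a tie):
Thu 16:45 start Amara → 1
Thu 16:45 start Yusuf → 2
Fri 01:00 end Yusuf → 1
Fri 03:30 end Amara → 0
Fri 17:30 start Jonas → 1
Fri 23:15 start Ingrid → 2
Sat 05:00 start Lucia → 3
Sat 06:00 start Mei → 4
Sat 06:30 end Jonas → 3
Sat 10:45 end Ingrid → 2
Sat 11:45 start Dmitri → 3
Sat 17:00 end Dmitri → 2
Sat 19:45 end Mei → 1
Sat 20:00 end Lucia → 0
Peak is 4, at Sat 06:00 (Ingrid, Jonas, Lucia, Mei).

4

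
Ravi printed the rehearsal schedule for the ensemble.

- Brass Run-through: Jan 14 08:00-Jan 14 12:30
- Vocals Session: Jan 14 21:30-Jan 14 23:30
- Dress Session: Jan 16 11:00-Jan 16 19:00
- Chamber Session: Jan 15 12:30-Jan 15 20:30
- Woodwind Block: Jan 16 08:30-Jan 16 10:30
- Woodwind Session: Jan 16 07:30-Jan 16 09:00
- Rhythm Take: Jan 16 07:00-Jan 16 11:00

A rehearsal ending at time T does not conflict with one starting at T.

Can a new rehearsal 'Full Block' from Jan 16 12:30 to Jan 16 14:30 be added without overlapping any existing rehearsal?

No — it overlaps Dress Session

Brass Run-through: ends Jan 14 12:30 at or before Full Block starts Jan 16 12:30 → clear.
Vocals Session: ends Jan 14 23:30 at or before Full Block starts Jan 16 12:30 → clear.
Chamber Session: ends Jan 15 20:30 at or before Full Block starts Jan 16 12:30 → clear.
Rhythm Take: ends Jan 16 11:00 at or before Full Block starts Jan 16 12:30 → clear.
Woodwind Session: ends Jan 16 09:00 at or before Full Block starts Jan 16 12:30 → clear.
Woodwind Block: ends Jan 16 10:30 at or before Full Block starts Jan 16 12:30 → clear.
Dress Session: starts Jan 16 11:00 before Full Block ends Jan 16 14:30, and ends Jan 16 19:00 after Full Block starts Jan 16 12:30 → overlap.
Full Block overlaps Dress Session.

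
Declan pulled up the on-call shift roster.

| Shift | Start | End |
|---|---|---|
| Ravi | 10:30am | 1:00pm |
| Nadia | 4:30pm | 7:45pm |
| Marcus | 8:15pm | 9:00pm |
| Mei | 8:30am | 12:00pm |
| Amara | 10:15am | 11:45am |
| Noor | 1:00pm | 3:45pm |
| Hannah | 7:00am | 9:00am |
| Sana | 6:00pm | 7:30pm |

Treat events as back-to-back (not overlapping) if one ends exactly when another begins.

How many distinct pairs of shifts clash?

Check each pair: they overlap iff neither finishes before the other starts.
Sorted by start: Hannah, Mei, Amara, Ravi, Noor, Nadia, Sana, Marcus.
Mei starts before Hannah ends → Hannah and Mei overlap.
Amara starts after Hannah ends, so nothing later overlaps Hannah either.
Amara starts before Mei ends → Mei and Amara overlap.
Ravi starts before Mei ends → Mei and Ravi overlap.
Noor starts after Mei ends, so nothing later overlaps Mei either.
Ravi starts before Amara ends → Amara and Ravi overlap.
Noor starts after Amara ends, so nothing later overlaps Amara either.
Noor starts exactly when Ravi ends (back-to-back, no overlap), so nothing later overlaps Ravi either.
Nadia starts after Noor ends, so nothing later overlaps Noor either.
Sana starts before Nadia ends → Nadia and Sana overlap.
Marcus starts after Nadia ends.
Marcus starts after Sana ends.
Overlapping pairs: Amara & Mei, Amara & Ravi, Hannah & Mei, Mei & Ravi, Nadia & Sana — 5 in total.

5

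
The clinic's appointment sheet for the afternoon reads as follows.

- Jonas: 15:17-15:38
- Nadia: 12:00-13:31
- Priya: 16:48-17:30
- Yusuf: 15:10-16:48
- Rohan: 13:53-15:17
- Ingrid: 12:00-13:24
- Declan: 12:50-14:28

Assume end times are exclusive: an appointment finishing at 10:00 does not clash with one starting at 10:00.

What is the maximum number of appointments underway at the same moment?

Sort all start/end points and keep a running count:
12:00 start Ingrid → 1
12:00 start Nadia → 2
12:50 start Declan → 3
13:24 end Ingrid → 2
13:31 end Nadia → 1
13:53 start Rohan → 2
14:28 end Declan → 1
15:10 start Yusuf → 2
15:17 end Rohan → 1
15:17 start Jonas → 2
15:38 end Jonas → 1
16:48 end Yusuf → 0
16:48 start Priya → 1
17:30 end Priya → 0
Peak is 3, at 12:50 (Declan, Ingrid, Nadia).

3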